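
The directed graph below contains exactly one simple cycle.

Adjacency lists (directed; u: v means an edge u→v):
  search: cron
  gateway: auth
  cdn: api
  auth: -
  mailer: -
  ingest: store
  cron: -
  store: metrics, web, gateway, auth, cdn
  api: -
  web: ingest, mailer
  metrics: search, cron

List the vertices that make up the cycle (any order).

DFS with gray/black marking from store:
store gray
  metrics gray
    search gray
      cron gray
      cron black
    search black
    metrics→cron: cron black — skip
  metrics black
  web gray
    ingest gray
      ingest→store: store is gray → back edge
Back edge closes the cycle store → web → ingest → store; its vertices are {web, store, ingest}.

web, store, ingest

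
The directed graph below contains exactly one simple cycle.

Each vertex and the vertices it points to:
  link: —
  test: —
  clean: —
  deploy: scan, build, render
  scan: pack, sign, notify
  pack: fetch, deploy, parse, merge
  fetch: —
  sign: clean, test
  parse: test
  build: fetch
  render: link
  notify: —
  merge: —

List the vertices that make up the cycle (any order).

pack, scan, deploy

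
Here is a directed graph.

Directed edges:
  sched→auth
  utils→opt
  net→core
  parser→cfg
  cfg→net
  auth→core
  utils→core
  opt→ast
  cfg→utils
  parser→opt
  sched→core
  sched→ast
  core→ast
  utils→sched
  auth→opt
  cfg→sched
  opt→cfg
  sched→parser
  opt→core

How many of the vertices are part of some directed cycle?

6

A vertex is on a directed cycle iff it belongs to a strongly connected component of size ≥ 2 (or has a self-loop).
The vertices on cycles are {cfg, opt, auth, sched, utils, parser} — 6 in total.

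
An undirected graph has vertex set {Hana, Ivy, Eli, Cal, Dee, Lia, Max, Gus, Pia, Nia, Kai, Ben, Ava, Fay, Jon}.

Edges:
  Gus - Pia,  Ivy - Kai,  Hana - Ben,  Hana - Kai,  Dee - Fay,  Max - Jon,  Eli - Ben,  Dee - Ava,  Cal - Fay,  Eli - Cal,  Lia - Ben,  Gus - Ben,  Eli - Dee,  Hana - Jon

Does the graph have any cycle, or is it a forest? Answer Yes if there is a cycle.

DFS, tracking each vertex's parent; an edge to a visited non-parent vertex closes a cycle.
Start from Pia:
visit Pia (parent –)
  visit Gus (parent Pia)
    Gus–Pia: parent, skip
    visit Ben (parent Gus)
      visit Eli (parent Ben)
        visit Dee (parent Eli)
          visit Fay (parent Dee)
            Fay–Dee: parent, skip
            visit Cal (parent Fay)
              Cal–Eli: Eli visited and ≠ parent → cycle
Cycle: Eli – Dee – Fay – Cal – Eli.

Yes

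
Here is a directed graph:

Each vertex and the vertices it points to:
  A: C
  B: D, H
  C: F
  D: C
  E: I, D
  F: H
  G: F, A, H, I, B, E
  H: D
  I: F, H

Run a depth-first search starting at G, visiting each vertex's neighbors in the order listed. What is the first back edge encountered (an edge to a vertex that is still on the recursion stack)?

DFS from G (visiting each vertex's neighbors in the order listed); mark gray on enter, black on exit:
G gray
  F gray
    H gray
      D gray
        C gray
          C→F: F is gray → back edge
First back edge: C → F.

C->F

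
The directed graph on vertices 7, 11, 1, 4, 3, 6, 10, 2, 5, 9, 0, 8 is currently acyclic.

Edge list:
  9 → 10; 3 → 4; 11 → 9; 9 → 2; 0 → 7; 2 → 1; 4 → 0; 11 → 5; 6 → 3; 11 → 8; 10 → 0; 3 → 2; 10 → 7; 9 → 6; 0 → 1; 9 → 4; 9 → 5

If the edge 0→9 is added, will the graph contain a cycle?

Yes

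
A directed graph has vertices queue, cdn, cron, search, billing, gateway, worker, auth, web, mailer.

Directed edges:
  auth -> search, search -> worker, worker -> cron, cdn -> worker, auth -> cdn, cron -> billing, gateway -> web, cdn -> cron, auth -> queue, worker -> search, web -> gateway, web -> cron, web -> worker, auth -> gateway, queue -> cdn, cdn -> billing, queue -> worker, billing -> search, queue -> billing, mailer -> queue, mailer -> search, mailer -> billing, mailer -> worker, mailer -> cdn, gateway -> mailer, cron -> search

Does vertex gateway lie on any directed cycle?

gateway is on a cycle iff gateway can reach itself via ≥1 edge.
gateway → web → gateway — yes.

Yes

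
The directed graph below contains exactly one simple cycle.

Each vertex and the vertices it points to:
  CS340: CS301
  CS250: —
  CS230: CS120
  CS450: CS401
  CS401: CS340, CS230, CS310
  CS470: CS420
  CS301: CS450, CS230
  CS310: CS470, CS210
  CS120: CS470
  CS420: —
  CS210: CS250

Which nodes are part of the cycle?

CS301, CS340, CS401, CS450

DFS with gray/black marking from CS301:
CS301 gray
  CS450 gray
    CS401 gray
      CS340 gray
        CS340→CS301: CS301 is gray → back edge
Back edge closes the cycle CS301 → CS450 → CS401 → CS340 → CS301; its vertices are {CS301, CS340, CS401, CS450}.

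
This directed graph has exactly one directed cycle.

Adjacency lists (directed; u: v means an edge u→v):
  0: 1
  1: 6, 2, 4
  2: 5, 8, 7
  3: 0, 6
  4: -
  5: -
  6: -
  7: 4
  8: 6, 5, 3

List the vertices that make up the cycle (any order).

DFS with gray/black marking from 2:
2 gray
  5 gray
  5 black
  8 gray
    6 gray
    6 black
    8→5: 5 black — skip
    3 gray
      0 gray
        1 gray
          1→6: 6 black — skip
          1→2: 2 is gray → back edge
Back edge closes the cycle 2 → 8 → 3 → 0 → 1 → 2; its vertices are {0, 1, 2, 3, 8}.

0, 1, 2, 3, 8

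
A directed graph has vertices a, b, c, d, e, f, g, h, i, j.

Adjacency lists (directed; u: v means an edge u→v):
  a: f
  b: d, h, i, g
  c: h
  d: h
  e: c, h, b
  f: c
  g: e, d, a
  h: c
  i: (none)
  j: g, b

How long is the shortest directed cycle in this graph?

For each vertex v, BFS finds the shortest path from v back to v.
The shortest such closed walk is c → h → c, length 2.

2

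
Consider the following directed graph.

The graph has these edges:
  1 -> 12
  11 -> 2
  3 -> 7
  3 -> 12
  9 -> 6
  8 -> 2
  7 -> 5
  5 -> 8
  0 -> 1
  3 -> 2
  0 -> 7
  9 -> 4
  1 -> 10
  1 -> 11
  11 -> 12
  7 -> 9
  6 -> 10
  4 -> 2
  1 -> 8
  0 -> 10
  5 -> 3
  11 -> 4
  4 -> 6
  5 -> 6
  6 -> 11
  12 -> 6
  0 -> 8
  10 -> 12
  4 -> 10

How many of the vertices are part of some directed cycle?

8

A vertex is on a directed cycle iff it belongs to a strongly connected component of size ≥ 2 (or has a self-loop).
The vertices on cycles are {3, 4, 5, 6, 7, 10, 11, 12} — 8 in total.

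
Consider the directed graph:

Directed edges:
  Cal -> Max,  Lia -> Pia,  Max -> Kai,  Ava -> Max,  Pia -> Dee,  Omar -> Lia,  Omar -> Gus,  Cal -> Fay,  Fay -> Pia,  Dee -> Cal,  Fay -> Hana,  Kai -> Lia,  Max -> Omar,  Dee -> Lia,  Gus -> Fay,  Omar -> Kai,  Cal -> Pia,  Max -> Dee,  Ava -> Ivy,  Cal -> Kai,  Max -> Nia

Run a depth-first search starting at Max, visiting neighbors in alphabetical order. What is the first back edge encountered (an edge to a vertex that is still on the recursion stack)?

DFS from Max (visiting neighbors in alphabetical order); mark gray on enter, black on exit:
Max gray
  Dee gray
    Cal gray
      Fay gray
        Hana gray
        Hana black
        Pia gray
          Pia→Dee: Dee is gray → back edge
First back edge: Pia → Dee.

Pia->Dee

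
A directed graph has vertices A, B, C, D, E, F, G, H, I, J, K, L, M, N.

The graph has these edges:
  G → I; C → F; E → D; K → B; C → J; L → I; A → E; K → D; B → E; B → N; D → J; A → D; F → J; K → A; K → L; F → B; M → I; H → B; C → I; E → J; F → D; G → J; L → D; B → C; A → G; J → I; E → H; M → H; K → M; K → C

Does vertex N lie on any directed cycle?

No

N lies on a cycle iff there is a path from N back to itself.
Exploring from N, it never reaches itself; equivalently, its strongly connected component is a singleton.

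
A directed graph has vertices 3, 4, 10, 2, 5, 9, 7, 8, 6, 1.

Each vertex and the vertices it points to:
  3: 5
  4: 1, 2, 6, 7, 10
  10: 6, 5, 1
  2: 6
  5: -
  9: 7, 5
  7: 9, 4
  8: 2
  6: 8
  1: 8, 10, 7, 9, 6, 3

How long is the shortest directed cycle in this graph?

For each vertex v, BFS finds the shortest path from v back to v.
The shortest such closed walk is 4 → 7 → 4, length 2.

2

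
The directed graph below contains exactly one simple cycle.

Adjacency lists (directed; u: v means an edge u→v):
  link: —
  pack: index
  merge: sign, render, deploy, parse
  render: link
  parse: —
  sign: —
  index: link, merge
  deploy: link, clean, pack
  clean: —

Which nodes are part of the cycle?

DFS with gray/black marking from merge:
merge gray
  sign gray
  sign black
  render gray
    link gray
    link black
  render black
  deploy gray
    deploy→link: link black — skip
    clean gray
    clean black
    pack gray
      index gray
        index→link: link black — skip
        index→merge: merge is gray → back edge
Back edge closes the cycle merge → deploy → pack → index → merge; its vertices are {pack, index, merge, deploy}.

pack, index, merge, deploy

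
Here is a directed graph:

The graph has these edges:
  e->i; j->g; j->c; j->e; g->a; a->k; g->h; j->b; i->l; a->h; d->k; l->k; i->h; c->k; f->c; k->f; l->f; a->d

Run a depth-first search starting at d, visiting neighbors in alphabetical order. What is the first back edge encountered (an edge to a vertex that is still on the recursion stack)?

c→k

DFS from d (visiting neighbors in alphabetical order); mark gray on enter, black on exit:
d gray
  k gray
    f gray
      c gray
        c→k: k is gray → back edge
First back edge: c → k.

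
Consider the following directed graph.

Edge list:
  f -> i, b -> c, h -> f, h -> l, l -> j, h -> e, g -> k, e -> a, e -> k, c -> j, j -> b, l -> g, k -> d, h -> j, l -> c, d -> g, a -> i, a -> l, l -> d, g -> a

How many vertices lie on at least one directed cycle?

A vertex is on a directed cycle iff it belongs to a strongly connected component of size ≥ 2 (or has a self-loop).
The vertices on cycles are {a, b, c, d, g, j, k, l} — 8 in total.

8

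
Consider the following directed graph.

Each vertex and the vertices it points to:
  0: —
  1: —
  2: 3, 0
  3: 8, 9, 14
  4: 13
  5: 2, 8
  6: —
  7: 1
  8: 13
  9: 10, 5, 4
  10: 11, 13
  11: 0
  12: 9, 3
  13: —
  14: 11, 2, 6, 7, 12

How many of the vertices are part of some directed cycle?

6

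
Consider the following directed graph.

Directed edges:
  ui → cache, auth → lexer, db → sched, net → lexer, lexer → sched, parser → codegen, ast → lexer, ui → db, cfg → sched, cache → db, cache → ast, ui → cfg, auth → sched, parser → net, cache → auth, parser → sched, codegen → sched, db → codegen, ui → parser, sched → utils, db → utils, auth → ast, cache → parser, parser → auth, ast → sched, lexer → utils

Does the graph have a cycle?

DFS with white/gray/black marking, starting from auth:
auth gray
  lexer gray
    sched gray
      utils gray
      utils black
    sched black
    lexer→utils: utils black — skip
  lexer black
  auth→sched: sched black — skip
  ast gray
    ast→sched: sched black — skip
    ast→lexer: lexer black — skip
  ast black
auth black
ui gray
  db gray
    codegen gray
      codegen→sched: sched black — skip
    codegen black
    db→utils: utils black — skip
    db→sched: sched black — skip
  db black
  cache gray
    cache→db: db black — skip
    cache→auth: auth black — skip
    cache→ast: ast black — skip
    parser gray
      parser→codegen: codegen black — skip
      parser→auth: auth black — skip
      net gray
        net→lexer: lexer black — skip
      net black
      parser→sched: sched black — skip
    parser black
  cache black
  cfg gray
    cfg→sched: sched black — skip
  cfg black
  ui→parser: parser black — skip
ui black
Every edge goes to a white or black vertex — no back edge, so the graph is acyclic.

No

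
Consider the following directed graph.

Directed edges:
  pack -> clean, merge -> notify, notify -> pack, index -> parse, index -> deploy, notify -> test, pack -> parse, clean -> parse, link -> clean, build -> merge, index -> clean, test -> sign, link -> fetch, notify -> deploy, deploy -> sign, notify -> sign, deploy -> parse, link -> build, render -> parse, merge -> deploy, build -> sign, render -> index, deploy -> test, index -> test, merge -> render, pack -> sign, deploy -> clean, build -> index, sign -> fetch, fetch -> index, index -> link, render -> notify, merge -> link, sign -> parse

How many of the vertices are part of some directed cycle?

A vertex is on a directed cycle iff it belongs to a strongly connected component of size ≥ 2 (or has a self-loop).
The vertices on cycles are {link, pack, sign, test, build, fetch, index, merge, deploy, notify, render} — 11 in total.

11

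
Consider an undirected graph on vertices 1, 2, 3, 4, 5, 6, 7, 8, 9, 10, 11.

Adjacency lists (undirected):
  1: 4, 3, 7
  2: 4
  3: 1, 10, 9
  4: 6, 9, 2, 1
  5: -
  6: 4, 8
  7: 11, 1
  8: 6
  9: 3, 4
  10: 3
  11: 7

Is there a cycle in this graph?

Yes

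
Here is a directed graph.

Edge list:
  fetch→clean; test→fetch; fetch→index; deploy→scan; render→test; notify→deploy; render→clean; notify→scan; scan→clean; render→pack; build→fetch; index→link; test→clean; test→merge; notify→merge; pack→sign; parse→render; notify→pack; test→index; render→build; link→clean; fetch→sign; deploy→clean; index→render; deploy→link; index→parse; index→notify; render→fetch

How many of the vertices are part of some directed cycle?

6

A vertex is on a directed cycle iff it belongs to a strongly connected component of size ≥ 2 (or has a self-loop).
The vertices on cycles are {test, build, fetch, index, parse, render} — 6 in total.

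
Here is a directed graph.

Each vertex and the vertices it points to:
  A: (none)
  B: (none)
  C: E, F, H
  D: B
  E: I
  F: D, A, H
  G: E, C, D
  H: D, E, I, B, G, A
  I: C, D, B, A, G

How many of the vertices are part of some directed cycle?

6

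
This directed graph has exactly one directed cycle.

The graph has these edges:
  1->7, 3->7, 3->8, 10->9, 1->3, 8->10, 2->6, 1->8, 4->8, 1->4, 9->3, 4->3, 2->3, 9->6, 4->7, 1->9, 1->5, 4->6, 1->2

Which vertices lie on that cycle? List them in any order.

DFS with gray/black marking from 9:
9 gray
  6 gray
  6 black
  3 gray
    8 gray
      10 gray
        10→9: 9 is gray → back edge
Back edge closes the cycle 9 → 3 → 8 → 10 → 9; its vertices are {3, 8, 9, 10}.

3, 8, 9, 10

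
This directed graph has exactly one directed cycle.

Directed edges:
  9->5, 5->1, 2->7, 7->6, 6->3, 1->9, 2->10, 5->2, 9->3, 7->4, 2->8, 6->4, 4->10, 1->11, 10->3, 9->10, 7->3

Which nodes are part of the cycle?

1, 5, 9

DFS with gray/black marking from 5:
5 gray
  1 gray
    9 gray
      9→5: 5 is gray → back edge
Back edge closes the cycle 5 → 1 → 9 → 5; its vertices are {1, 5, 9}.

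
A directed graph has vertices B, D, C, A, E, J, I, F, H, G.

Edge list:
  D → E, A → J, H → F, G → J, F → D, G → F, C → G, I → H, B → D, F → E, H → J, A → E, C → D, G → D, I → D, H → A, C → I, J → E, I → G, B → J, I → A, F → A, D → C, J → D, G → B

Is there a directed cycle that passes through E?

No

E lies on a cycle iff there is a path from E back to itself.
Exploring from E, it never reaches itself; equivalently, its strongly connected component is a singleton.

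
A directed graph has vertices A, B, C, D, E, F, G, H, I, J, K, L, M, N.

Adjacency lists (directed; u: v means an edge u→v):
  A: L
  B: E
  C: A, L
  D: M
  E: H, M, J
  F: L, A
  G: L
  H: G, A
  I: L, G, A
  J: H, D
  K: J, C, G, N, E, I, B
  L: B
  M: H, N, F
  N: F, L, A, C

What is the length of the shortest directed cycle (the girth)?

5

For each vertex v, BFS finds the shortest path from v back to v.
The shortest such closed walk is B → E → H → A → L → B, length 5.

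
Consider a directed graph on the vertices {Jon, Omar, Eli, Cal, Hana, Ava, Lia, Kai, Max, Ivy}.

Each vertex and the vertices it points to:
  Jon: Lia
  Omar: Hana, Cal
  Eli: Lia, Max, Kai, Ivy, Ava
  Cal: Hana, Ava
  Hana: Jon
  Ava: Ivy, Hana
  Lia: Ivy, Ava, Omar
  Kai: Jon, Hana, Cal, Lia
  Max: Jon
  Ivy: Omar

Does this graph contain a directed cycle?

Yes

DFS with white/gray/black marking, starting from Jon:
Jon gray
  Lia gray
    Ivy gray
      Omar gray
        Hana gray
          Hana→Jon: Jon is gray → back edge
Back edge found, so a cycle exists: Jon → Lia → Ivy → Omar → Hana → Jon.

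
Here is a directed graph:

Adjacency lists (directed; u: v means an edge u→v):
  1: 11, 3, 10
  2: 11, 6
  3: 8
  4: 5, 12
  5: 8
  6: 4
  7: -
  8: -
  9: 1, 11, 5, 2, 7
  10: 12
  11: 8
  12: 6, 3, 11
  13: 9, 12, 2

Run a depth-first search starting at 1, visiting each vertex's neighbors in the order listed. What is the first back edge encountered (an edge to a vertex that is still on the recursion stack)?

4→12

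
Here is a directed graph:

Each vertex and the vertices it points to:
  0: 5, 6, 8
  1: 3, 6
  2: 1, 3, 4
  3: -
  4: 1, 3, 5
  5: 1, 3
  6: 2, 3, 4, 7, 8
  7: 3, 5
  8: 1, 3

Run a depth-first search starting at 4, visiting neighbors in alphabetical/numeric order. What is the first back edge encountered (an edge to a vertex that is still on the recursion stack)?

DFS from 4 (visiting neighbors in alphabetical/numeric order); mark gray on enter, black on exit:
4 gray
  1 gray
    3 gray
    3 black
    6 gray
      2 gray
        2→1: 1 is gray → back edge
First back edge: 2 → 1.

2->1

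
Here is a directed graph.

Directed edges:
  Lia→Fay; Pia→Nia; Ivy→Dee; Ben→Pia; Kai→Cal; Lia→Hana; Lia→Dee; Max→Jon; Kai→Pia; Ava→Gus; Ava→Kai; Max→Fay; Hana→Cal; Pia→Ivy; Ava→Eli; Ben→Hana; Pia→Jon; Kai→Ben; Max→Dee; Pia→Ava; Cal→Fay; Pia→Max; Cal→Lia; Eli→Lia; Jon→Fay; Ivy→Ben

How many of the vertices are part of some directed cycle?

8

A vertex is on a directed cycle iff it belongs to a strongly connected component of size ≥ 2 (or has a self-loop).
The vertices on cycles are {Ava, Ben, Cal, Ivy, Kai, Lia, Pia, Hana} — 8 in total.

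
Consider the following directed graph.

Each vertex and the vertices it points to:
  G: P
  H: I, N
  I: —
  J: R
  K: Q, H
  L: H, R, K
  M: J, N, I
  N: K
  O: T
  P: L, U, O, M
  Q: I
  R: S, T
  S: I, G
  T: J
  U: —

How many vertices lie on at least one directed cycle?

12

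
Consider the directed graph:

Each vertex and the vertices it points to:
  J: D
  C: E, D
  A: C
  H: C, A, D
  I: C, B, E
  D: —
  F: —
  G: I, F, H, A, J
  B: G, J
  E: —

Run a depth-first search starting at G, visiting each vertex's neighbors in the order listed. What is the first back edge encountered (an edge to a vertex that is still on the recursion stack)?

B→G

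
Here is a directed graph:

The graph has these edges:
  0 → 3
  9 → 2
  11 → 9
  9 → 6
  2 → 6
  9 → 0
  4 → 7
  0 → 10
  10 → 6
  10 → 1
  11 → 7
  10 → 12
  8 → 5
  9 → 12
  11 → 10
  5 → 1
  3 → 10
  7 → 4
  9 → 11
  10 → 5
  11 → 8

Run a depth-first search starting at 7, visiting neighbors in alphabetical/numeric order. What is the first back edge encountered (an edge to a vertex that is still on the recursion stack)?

4→7

DFS from 7 (visiting neighbors in alphabetical/numeric order); mark gray on enter, black on exit:
7 gray
  4 gray
    4→7: 7 is gray → back edge
First back edge: 4 → 7.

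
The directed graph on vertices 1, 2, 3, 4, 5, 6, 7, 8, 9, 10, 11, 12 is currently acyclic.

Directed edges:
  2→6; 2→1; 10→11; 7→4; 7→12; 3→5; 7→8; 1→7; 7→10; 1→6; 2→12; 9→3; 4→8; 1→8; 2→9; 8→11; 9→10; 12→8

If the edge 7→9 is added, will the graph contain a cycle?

Adding 7→9 creates a cycle iff 9 can already reach 7.
Explore from 9: no path reaches 7. The graph stays acyclic.

No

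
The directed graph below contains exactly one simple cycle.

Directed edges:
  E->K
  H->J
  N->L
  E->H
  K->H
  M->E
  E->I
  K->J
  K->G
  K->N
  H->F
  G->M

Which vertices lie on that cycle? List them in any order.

E, G, K, M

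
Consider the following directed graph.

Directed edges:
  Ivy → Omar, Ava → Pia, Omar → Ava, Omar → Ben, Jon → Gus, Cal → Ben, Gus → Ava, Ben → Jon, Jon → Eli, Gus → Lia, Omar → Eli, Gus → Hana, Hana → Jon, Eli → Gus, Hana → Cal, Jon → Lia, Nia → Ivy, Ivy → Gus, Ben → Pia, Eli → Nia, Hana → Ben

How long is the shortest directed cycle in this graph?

3

For each vertex v, BFS finds the shortest path from v back to v.
The shortest such closed walk is Gus → Hana → Jon → Gus, length 3.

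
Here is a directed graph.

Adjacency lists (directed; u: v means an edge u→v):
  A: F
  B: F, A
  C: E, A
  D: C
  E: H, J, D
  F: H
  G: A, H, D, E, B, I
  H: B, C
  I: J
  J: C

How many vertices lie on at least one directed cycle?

8

A vertex is on a directed cycle iff it belongs to a strongly connected component of size ≥ 2 (or has a self-loop).
The vertices on cycles are {A, B, C, D, E, F, H, J} — 8 in total.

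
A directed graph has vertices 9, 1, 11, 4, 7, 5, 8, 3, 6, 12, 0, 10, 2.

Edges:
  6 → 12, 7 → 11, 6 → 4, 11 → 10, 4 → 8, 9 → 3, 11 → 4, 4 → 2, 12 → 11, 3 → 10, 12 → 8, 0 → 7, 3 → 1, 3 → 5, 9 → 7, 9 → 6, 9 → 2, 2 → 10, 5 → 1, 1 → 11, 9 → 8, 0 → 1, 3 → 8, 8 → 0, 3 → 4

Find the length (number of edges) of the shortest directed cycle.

For each vertex v, BFS finds the shortest path from v back to v.
The shortest such closed walk is 4 → 8 → 0 → 1 → 11 → 4, length 5.

5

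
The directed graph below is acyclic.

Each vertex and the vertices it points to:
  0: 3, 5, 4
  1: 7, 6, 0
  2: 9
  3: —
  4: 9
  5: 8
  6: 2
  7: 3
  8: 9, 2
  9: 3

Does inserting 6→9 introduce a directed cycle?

Adding 6→9 creates a cycle iff 9 can already reach 6.
Explore from 9: no path reaches 6. The graph stays acyclic.

No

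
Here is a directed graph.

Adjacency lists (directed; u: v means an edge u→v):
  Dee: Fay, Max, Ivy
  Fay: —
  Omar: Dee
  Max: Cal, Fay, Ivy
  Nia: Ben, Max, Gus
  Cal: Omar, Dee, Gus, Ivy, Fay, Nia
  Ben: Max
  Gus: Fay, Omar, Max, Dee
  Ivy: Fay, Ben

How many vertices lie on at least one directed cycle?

A vertex is on a directed cycle iff it belongs to a strongly connected component of size ≥ 2 (or has a self-loop).
The vertices on cycles are {Ben, Cal, Dee, Gus, Ivy, Max, Nia, Omar} — 8 in total.

8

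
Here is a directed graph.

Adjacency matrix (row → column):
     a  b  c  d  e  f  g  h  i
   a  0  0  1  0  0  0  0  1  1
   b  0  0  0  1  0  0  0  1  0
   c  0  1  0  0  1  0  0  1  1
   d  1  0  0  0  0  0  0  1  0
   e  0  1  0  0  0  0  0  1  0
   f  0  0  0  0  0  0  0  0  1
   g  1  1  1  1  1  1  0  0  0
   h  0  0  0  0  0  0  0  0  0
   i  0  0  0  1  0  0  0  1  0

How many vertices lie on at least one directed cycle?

6

A vertex is on a directed cycle iff it belongs to a strongly connected component of size ≥ 2 (or has a self-loop).
The vertices on cycles are {a, b, c, d, e, i} — 6 in total.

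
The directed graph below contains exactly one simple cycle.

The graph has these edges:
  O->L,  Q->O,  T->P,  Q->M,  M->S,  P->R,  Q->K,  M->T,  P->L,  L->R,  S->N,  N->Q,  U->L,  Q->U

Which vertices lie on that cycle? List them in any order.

DFS with gray/black marking from Q:
Q gray
  K gray
  K black
  M gray
    T gray
      P gray
        R gray
        R black
        L gray
          L→R: R black — skip
        L black
      P black
    T black
    S gray
      N gray
        N→Q: Q is gray → back edge
Back edge closes the cycle Q → M → S → N → Q; its vertices are {M, N, Q, S}.

M, N, Q, S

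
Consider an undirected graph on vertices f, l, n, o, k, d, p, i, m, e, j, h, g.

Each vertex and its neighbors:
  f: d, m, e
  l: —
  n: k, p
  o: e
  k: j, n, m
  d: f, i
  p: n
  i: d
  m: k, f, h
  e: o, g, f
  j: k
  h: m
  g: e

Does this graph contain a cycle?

No

DFS, tracking each vertex's parent; an edge to a visited non-parent vertex closes a cycle.
Start from j:
visit j (parent –)
  visit k (parent j)
    k–j: parent, skip
    visit n (parent k)
      n–k: parent, skip
      visit p (parent n)
        p–n: parent, skip
    visit m (parent k)
      m–k: parent, skip
      visit f (parent m)
        visit d (parent f)
          d–f: parent, skip
          visit i (parent d)
            i–d: parent, skip
        f–m: parent, skip
        visit e (parent f)
          visit o (parent e)
            o–e: parent, skip
          visit g (parent e)
            g–e: parent, skip
          e–f: parent, skip
      visit h (parent m)
        h–m: parent, skip
visit l (parent –)
No non-parent visited neighbor found — the graph is a forest.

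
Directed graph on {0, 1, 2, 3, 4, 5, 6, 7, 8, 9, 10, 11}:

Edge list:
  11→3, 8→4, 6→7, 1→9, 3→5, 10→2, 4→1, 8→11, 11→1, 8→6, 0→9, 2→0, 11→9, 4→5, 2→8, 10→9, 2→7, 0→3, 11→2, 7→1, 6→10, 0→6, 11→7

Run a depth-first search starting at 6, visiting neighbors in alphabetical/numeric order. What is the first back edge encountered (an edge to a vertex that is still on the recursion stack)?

0→6

DFS from 6 (visiting neighbors in alphabetical/numeric order); mark gray on enter, black on exit:
6 gray
  7 gray
    1 gray
      9 gray
      9 black
    1 black
  7 black
  10 gray
    2 gray
      0 gray
        3 gray
          5 gray
          5 black
        3 black
        0→6: 6 is gray → back edge
First back edge: 0 → 6.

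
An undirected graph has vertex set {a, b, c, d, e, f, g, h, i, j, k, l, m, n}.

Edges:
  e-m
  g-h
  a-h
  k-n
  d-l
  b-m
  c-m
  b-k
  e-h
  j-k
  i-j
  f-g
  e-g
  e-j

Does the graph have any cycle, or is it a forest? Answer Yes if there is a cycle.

DFS, tracking each vertex's parent; an edge to a visited non-parent vertex closes a cycle.
Start from b:
visit b (parent –)
  visit m (parent b)
    visit c (parent m)
      c–m: parent, skip
    visit e (parent m)
      visit h (parent e)
        h–e: parent, skip
        visit g (parent h)
          g–h: parent, skip
          g–e: e visited and ≠ parent → cycle
Cycle: e – h – g – e.

Yes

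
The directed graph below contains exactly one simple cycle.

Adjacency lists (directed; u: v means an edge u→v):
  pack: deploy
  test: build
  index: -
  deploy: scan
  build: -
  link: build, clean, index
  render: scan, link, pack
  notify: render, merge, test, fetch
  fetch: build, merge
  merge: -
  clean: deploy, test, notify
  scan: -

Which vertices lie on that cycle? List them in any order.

link, clean, notify, render

DFS with gray/black marking from notify:
notify gray
  render gray
    scan gray
    scan black
    link gray
      build gray
      build black
      clean gray
        deploy gray
          deploy→scan: scan black — skip
        deploy black
        test gray
          test→build: build black — skip
        test black
        clean→notify: notify is gray → back edge
Back edge closes the cycle notify → render → link → clean → notify; its vertices are {link, clean, notify, render}.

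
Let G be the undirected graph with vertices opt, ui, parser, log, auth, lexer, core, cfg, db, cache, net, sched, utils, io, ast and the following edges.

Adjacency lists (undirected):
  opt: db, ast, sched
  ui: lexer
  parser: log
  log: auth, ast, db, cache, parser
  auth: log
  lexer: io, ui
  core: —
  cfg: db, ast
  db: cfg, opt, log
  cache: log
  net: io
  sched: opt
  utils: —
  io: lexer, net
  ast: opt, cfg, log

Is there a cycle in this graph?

Yes

DFS, tracking each vertex's parent; an edge to a visited non-parent vertex closes a cycle.
Start from core:
visit core (parent –)
visit opt (parent –)
  visit db (parent opt)
    visit cfg (parent db)
      cfg–db: parent, skip
      visit ast (parent cfg)
        ast–opt: opt visited and ≠ parent → cycle
Cycle: opt – db – cfg – ast – opt.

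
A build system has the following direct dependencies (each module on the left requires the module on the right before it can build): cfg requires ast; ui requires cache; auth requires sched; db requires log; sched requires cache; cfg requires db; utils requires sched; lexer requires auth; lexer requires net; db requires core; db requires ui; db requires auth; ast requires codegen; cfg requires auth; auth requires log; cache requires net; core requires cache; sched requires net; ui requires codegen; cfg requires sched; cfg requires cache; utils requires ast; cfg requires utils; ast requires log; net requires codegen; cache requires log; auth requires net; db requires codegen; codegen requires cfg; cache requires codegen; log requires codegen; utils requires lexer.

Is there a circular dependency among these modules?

DFS with white/gray/black marking, starting from sched:
sched gray
  net gray
    codegen gray
      cfg gray
        ast gray
          log gray
            log→codegen: codegen is gray → back edge
Back edge found, so a cycle exists: codegen → cfg → ast → log → codegen.

Yes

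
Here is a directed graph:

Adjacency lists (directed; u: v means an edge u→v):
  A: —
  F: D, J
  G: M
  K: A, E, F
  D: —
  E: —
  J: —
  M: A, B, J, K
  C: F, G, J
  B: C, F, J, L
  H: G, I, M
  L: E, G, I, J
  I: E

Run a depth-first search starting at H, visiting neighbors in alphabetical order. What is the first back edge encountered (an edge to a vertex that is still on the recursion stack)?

DFS from H (visiting neighbors in alphabetical order); mark gray on enter, black on exit:
H gray
  G gray
    M gray
      A gray
      A black
      B gray
        C gray
          F gray
            D gray
            D black
            J gray
            J black
          F black
          C→G: G is gray → back edge
First back edge: C → G.

C→G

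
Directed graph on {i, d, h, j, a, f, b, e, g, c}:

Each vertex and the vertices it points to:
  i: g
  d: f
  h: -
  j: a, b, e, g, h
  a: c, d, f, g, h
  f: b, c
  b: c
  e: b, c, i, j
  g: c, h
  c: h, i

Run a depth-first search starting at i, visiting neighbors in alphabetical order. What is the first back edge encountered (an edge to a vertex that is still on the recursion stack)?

c→i

DFS from i (visiting neighbors in alphabetical order); mark gray on enter, black on exit:
i gray
  g gray
    c gray
      h gray
      h black
      c→i: i is gray → back edge
First back edge: c → i.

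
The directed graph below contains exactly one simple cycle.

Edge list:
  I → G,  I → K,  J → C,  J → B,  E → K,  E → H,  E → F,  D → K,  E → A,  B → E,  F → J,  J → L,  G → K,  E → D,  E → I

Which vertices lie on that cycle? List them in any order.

B, E, F, J

DFS with gray/black marking from J:
J gray
  C gray
  C black
  B gray
    E gray
      D gray
        K gray
        K black
      D black
      F gray
        F→J: J is gray → back edge
Back edge closes the cycle J → B → E → F → J; its vertices are {B, E, F, J}.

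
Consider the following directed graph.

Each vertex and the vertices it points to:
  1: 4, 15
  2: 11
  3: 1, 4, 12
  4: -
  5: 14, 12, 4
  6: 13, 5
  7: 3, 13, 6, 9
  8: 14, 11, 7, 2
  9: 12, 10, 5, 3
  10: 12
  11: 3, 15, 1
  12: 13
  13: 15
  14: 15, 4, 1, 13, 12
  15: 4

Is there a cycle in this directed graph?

DFS with white/gray/black marking, starting from 12:
12 gray
  13 gray
    15 gray
      4 gray
      4 black
    15 black
  13 black
12 black
1 gray
  1→4: 4 black — skip
  1→15: 15 black — skip
1 black
2 gray
  11 gray
    3 gray
      3→1: 1 black — skip
      3→4: 4 black — skip
      3→12: 12 black — skip
    3 black
    11→15: 15 black — skip
    11→1: 1 black — skip
  11 black
2 black
5 gray
  14 gray
    14→15: 15 black — skip
    14→4: 4 black — skip
    14→1: 1 black — skip
    14→13: 13 black — skip
    14→12: 12 black — skip
  14 black
  5→12: 12 black — skip
  5→4: 4 black — skip
5 black
6 gray
  6→13: 13 black — skip
  6→5: 5 black — skip
6 black
7 gray
  7→3: 3 black — skip
  7→13: 13 black — skip
  7→6: 6 black — skip
  9 gray
    9→12: 12 black — skip
    10 gray
      10→12: 12 black — skip
    10 black
    9→5: 5 black — skip
    9→3: 3 black — skip
  9 black
7 black
8 gray
  8→14: 14 black — skip
  8→11: 11 black — skip
  8→7: 7 black — skip
  8→2: 2 black — skip
8 black
Every edge goes to a white or black vertex — no back edge, so the graph is acyclic.

No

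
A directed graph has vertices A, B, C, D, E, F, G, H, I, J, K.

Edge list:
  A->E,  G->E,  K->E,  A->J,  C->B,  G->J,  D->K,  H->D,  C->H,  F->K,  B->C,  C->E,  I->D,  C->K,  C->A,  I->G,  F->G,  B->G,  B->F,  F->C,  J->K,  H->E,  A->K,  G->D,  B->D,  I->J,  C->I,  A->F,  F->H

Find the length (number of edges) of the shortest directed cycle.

For each vertex v, BFS finds the shortest path from v back to v.
The shortest such closed walk is C → B → C, length 2.

2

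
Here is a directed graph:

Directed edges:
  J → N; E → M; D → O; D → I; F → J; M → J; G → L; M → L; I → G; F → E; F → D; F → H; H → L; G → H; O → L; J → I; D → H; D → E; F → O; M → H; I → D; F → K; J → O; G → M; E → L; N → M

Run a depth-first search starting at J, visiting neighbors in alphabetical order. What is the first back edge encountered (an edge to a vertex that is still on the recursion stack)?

DFS from J (visiting neighbors in alphabetical order); mark gray on enter, black on exit:
J gray
  I gray
    D gray
      E gray
        L gray
        L black
        M gray
          H gray
            H→L: L black — skip
          H black
          M→J: J is gray → back edge
First back edge: M → J.

M->J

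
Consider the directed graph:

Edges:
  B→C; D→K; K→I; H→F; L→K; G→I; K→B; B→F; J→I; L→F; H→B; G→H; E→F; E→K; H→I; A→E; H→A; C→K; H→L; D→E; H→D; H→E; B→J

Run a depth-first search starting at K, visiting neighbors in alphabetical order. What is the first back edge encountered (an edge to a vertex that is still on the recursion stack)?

DFS from K (visiting neighbors in alphabetical order); mark gray on enter, black on exit:
K gray
  B gray
    C gray
      C→K: K is gray → back edge
First back edge: C → K.

C->K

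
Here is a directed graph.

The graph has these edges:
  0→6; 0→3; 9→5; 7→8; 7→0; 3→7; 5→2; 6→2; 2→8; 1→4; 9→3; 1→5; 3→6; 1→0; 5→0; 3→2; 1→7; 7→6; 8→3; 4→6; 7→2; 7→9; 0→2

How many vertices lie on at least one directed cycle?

A vertex is on a directed cycle iff it belongs to a strongly connected component of size ≥ 2 (or has a self-loop).
The vertices on cycles are {0, 2, 3, 5, 6, 7, 8, 9} — 8 in total.

8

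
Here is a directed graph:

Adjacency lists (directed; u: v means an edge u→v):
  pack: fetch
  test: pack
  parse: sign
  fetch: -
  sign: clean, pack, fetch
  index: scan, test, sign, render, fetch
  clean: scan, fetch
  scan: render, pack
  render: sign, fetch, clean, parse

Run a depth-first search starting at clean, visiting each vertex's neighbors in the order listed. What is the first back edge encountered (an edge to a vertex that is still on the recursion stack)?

sign→clean

DFS from clean (visiting each vertex's neighbors in the order listed); mark gray on enter, black on exit:
clean gray
  scan gray
    render gray
      sign gray
        sign→clean: clean is gray → back edge
First back edge: sign → clean.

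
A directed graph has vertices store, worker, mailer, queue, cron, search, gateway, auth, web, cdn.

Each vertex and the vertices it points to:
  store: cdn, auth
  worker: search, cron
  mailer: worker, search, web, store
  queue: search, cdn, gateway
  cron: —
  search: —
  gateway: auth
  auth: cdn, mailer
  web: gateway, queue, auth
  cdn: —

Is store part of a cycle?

Yes

store is on a cycle iff store can reach itself via ≥1 edge.
store → auth → mailer → store — yes.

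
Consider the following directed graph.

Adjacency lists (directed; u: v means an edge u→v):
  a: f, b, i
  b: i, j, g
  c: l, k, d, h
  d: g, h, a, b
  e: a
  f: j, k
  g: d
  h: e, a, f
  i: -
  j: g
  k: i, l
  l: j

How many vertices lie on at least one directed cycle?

A vertex is on a directed cycle iff it belongs to a strongly connected component of size ≥ 2 (or has a self-loop).
The vertices on cycles are {a, b, d, e, f, g, h, j, k, l} — 10 in total.

10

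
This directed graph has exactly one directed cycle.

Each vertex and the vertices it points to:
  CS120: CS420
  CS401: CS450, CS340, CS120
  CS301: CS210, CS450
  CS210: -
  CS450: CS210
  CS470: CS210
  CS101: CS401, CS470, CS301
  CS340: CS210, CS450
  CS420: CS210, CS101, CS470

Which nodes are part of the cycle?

DFS with gray/black marking from CS101:
CS101 gray
  CS401 gray
    CS450 gray
      CS210 gray
      CS210 black
    CS450 black
    CS340 gray
      CS340→CS210: CS210 black — skip
      CS340→CS450: CS450 black — skip
    CS340 black
    CS120 gray
      CS420 gray
        CS420→CS210: CS210 black — skip
        CS420→CS101: CS101 is gray → back edge
Back edge closes the cycle CS101 → CS401 → CS120 → CS420 → CS101; its vertices are {CS101, CS120, CS401, CS420}.

CS101, CS120, CS401, CS420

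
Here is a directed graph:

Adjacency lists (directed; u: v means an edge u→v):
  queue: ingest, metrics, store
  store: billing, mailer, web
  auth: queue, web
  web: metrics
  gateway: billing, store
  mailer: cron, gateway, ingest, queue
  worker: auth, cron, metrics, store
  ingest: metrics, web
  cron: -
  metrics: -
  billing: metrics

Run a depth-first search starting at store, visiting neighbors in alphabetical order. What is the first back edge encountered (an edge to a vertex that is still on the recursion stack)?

gateway->store

DFS from store (visiting neighbors in alphabetical order); mark gray on enter, black on exit:
store gray
  billing gray
    metrics gray
    metrics black
  billing black
  mailer gray
    cron gray
    cron black
    gateway gray
      gateway→billing: billing black — skip
      gateway→store: store is gray → back edge
First back edge: gateway → store.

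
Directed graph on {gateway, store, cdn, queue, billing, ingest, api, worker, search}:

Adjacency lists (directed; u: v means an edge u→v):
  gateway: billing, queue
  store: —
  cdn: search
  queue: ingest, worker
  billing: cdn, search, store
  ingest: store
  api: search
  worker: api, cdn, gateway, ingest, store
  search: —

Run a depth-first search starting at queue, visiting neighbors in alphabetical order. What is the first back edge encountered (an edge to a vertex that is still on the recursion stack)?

gateway->queue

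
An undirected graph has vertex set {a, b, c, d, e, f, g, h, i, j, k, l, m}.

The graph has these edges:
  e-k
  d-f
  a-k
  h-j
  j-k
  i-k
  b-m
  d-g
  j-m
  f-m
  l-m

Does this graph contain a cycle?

No

DFS, tracking each vertex's parent; an edge to a visited non-parent vertex closes a cycle.
Start from h:
visit h (parent –)
  visit j (parent h)
    j–h: parent, skip
    visit k (parent j)
      k–j: parent, skip
      visit i (parent k)
        i–k: parent, skip
      visit e (parent k)
        e–k: parent, skip
      visit a (parent k)
        a–k: parent, skip
    visit m (parent j)
      visit l (parent m)
        l–m: parent, skip
      visit f (parent m)
        visit d (parent f)
          visit g (parent d)
            g–d: parent, skip
          d–f: parent, skip
        f–m: parent, skip
      m–j: parent, skip
      visit b (parent m)
        b–m: parent, skip
visit c (parent –)
No non-parent visited neighbor found — the graph is a forest.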